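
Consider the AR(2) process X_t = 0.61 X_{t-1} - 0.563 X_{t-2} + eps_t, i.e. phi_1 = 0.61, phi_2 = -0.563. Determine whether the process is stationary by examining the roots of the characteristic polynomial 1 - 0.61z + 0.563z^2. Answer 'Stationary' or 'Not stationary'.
\text{Stationary}

The AR(p) characteristic polynomial is P(z) = 1 - 0.61z + 0.563z^2.
Stationarity requires all roots to lie outside the unit circle, i.e. |z| > 1 for every root.
Set 1 + (-0.61) z + (0.563) z^2 = 0, i.e. a z^2 + b z + c = 0 with a = 0.563, b = -0.61, c = 1.
Discriminant D = b^2 - 4ac = (-0.61)^2 - 4*(0.563)*1 = 0.3721 - (2.252) = -1.8799.
D < 0, so the roots are the complex-conjugate pair z = (-b +/- i sqrt(-D)) / (2a) = 0.5417 +/- 1.2177i.
For a conjugate pair |z|^2 = z * conj(z) = (product of roots) = c/a = 1/(0.563) = 1.776199, so |z| = sqrt(1.776199) = 1.3327 for both roots.
Moduli of all roots: 1.3327, 1.3327.
All moduli strictly greater than 1? Yes.
Verdict: Stationary.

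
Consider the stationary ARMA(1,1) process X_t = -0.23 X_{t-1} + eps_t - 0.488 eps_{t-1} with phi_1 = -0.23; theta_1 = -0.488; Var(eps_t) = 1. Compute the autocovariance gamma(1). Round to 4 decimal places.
\gamma(1) = -0.8432

Multiply the model equation by X_{t-k} and take expectations. With theta_0 = psi_0 = 1 and psi_j the MA(infinity) weights, this gives
  gamma(k) - sum_i phi_i gamma(k-i) = c_k,
  c_k = sigma^2 * sum_{j=k..q} theta_j psi_{j-k}   (c_k = 0 for k > q),
using gamma(-m) = gamma(m).
psi-weights needed (psi_j = theta_j + sum_i phi_i psi_{j-i}):
  psi_1 = theta_1 + phi_1 = -0.488 + (-0.23) = -0.718
Right-hand sides:
  c_0 = sigma^2 (1 + theta_1 psi_1) = 1 * (1 + (-0.488)(-0.718)) = 1 * 1.350384 = 1.350384
  c_1 = sigma^2 theta_1 = 1 * (-0.488) = -0.488
  c_2 = 0
Equations for k = 0 and k = 1 (AR order 1):
  gamma(0) = phi_1 gamma(1) + c_0
  gamma(1) = phi_1 gamma(0) + c_1
Substituting the second into the first: gamma(0) (1 - phi_1^2) = c_0 + phi_1 c_1, so
  gamma(0) = (c_0 + phi_1 c_1) / (1 - phi_1^2) = (1.350384 + (-0.23)(-0.488)) / (1 - (-0.23)^2) = 1.462624 / 0.9471 = 1.544318.
  gamma(1) = phi_1 gamma(0) + c_1 = (-0.23)(1.544318) + (-0.488) = -0.843193.
Therefore gamma(1) = -0.8432 (to 4 decimal places).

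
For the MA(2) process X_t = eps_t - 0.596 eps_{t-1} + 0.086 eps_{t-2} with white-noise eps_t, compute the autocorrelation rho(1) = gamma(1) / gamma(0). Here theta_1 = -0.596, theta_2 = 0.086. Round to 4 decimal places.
\rho(1) = -0.4750

For an MA(q) process with theta_0 = 1, the autocovariance is
  gamma(k) = sigma^2 * sum_{i=0..q-k} theta_i * theta_{i+k},
and rho(k) = gamma(k) / gamma(0). Sigma^2 cancels.
  numerator   = (1)*(-0.596) + (-0.596)*(0.086) = -0.647256.
  denominator = (1)^2 + (-0.596)^2 + (0.086)^2 = 1.362612.
  rho(1) = -0.647256 / 1.362612 = -0.4750.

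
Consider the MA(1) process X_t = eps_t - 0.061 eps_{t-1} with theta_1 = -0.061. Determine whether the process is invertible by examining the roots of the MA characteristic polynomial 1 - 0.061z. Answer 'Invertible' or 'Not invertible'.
\text{Invertible}

The MA(q) characteristic polynomial is P(z) = 1 - 0.061z.
Invertibility requires all roots to lie outside the unit circle, i.e. |z| > 1 for every root.
This is linear in z: 1 + (-0.061) z = 0  =>  z = -1/(-0.061) = 16.393443,  |z| = 16.393443.
Moduli of all roots: 16.3934.
All moduli strictly greater than 1? Yes.
Verdict: Invertible.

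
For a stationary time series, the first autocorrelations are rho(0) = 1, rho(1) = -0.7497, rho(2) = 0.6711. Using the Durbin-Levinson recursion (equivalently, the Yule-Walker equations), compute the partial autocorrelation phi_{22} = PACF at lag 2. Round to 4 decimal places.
\phi_{22} = 0.2490

The PACF at lag k is phi_{kk}, the last component of the solution
to the Yule-Walker system G_k phi = r_k where
  (G_k)_{ij} = rho(|i - j|), (r_k)_i = rho(i), i,j = 1..k.
Equivalently, Durbin-Levinson gives phi_{kk} iteratively:
  phi_{11} = rho(1)
  phi_{kk} = [rho(k) - sum_{j=1..k-1} phi_{k-1,j} rho(k-j)]
            / [1 - sum_{j=1..k-1} phi_{k-1,j} rho(j)],
  phi_{k,j} = phi_{k-1,j} - phi_{kk} phi_{k-1,k-j},  j = 1..k-1.
Step k = 1:
  phi_11 = rho(1) = -0.7497.
Step k = 2:
  phi_22 = [rho(2) - phi_11 rho(1)] / [1 - phi_11 rho(1)] = [0.6711 - (-0.7497)(-0.7497)] / [1 - (-0.7497)(-0.7497)]
         = 0.10904991 / 0.43794991 = 0.249.
Therefore phi_{22} = 0.2490.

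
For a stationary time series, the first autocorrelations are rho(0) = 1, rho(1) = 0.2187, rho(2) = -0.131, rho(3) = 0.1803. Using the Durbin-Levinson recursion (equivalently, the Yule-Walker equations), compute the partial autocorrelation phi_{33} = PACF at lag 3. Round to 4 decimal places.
\phi_{33} = 0.2780

The PACF at lag k is phi_{kk}, the last component of the solution
to the Yule-Walker system G_k phi = r_k where
  (G_k)_{ij} = rho(|i - j|), (r_k)_i = rho(i), i,j = 1..k.
Equivalently, Durbin-Levinson gives phi_{kk} iteratively:
  phi_{11} = rho(1)
  phi_{kk} = [rho(k) - sum_{j=1..k-1} phi_{k-1,j} rho(k-j)]
            / [1 - sum_{j=1..k-1} phi_{k-1,j} rho(j)],
  phi_{k,j} = phi_{k-1,j} - phi_{kk} phi_{k-1,k-j},  j = 1..k-1.
Step k = 1:
  phi_11 = rho(1) = 0.2187.
Step k = 2:
  phi_22 = [rho(2) - phi_11 rho(1)] / [1 - phi_11 rho(1)] = [-0.131 - (0.2187)(0.2187)] / [1 - (0.2187)(0.2187)]
         = -0.17882969 / 0.95217031 = -0.187813.
  Update: phi_21 = phi_11 - phi_22 phi_11 = 0.2187 - (-0.187813)(0.2187) = 0.259775.
Step k = 3:
  phi_33 = [rho(3) - phi_21 rho(2) - phi_22 rho(1)] / [1 - phi_21 rho(1) - phi_22 rho(2)]
    numerator   = 0.1803 - (0.259775)(-0.131) - (-0.187813)(0.2187) = 0.25540512
    denominator = 1 - (0.259775)(0.2187) - (-0.187813)(-0.131) = 0.91858382
  phi_33 = 0.25540512 / 0.91858382 = 0.278.
Therefore phi_{33} = 0.2780.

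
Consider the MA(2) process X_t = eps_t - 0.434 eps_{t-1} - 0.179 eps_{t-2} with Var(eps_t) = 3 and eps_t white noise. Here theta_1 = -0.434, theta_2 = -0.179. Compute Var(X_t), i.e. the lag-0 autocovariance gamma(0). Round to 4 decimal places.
\gamma(0) = 3.6612

For an MA(q) process X_t = eps_t + sum_i theta_i eps_{t-i} with
Var(eps_t) = sigma^2, the variance is
  gamma(0) = sigma^2 * (1 + sum_i theta_i^2).
  sum_i theta_i^2 = (-0.434)^2 + (-0.179)^2 = 0.188356 + 0.032041 = 0.220397.
  gamma(0) = 3 * (1 + 0.220397) = 3 * 1.220397 = 3.661191, which rounds to 3.6612.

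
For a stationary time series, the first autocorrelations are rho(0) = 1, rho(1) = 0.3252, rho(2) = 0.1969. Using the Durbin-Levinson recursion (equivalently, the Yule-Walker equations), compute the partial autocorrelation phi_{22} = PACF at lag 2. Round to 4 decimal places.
\phi_{22} = 0.1019

The PACF at lag k is phi_{kk}, the last component of the solution
to the Yule-Walker system G_k phi = r_k where
  (G_k)_{ij} = rho(|i - j|), (r_k)_i = rho(i), i,j = 1..k.
Equivalently, Durbin-Levinson gives phi_{kk} iteratively:
  phi_{11} = rho(1)
  phi_{kk} = [rho(k) - sum_{j=1..k-1} phi_{k-1,j} rho(k-j)]
            / [1 - sum_{j=1..k-1} phi_{k-1,j} rho(j)],
  phi_{k,j} = phi_{k-1,j} - phi_{kk} phi_{k-1,k-j},  j = 1..k-1.
Step k = 1:
  phi_11 = rho(1) = 0.3252.
Step k = 2:
  phi_22 = [rho(2) - phi_11 rho(1)] / [1 - phi_11 rho(1)] = [0.1969 - (0.3252)(0.3252)] / [1 - (0.3252)(0.3252)]
         = 0.09114496 / 0.89424496 = 0.1019.
Therefore phi_{22} = 0.1019.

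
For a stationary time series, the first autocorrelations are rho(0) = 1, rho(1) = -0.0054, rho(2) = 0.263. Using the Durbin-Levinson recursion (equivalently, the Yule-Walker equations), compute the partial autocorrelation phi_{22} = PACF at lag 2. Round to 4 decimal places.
\phi_{22} = 0.2630

The PACF at lag k is phi_{kk}, the last component of the solution
to the Yule-Walker system G_k phi = r_k where
  (G_k)_{ij} = rho(|i - j|), (r_k)_i = rho(i), i,j = 1..k.
Equivalently, Durbin-Levinson gives phi_{kk} iteratively:
  phi_{11} = rho(1)
  phi_{kk} = [rho(k) - sum_{j=1..k-1} phi_{k-1,j} rho(k-j)]
            / [1 - sum_{j=1..k-1} phi_{k-1,j} rho(j)],
  phi_{k,j} = phi_{k-1,j} - phi_{kk} phi_{k-1,k-j},  j = 1..k-1.
Step k = 1:
  phi_11 = rho(1) = -0.0054.
Step k = 2:
  phi_22 = [rho(2) - phi_11 rho(1)] / [1 - phi_11 rho(1)] = [0.263 - (-0.0054)(-0.0054)] / [1 - (-0.0054)(-0.0054)]
         = 0.26297084 / 0.99997084 = 0.263.
Therefore phi_{22} = 0.2630.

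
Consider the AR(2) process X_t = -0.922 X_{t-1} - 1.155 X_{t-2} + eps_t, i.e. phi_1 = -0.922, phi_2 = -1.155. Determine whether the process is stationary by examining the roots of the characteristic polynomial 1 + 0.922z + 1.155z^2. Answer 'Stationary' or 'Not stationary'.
\text{Not stationary}

The AR(p) characteristic polynomial is P(z) = 1 + 0.922z + 1.155z^2.
Stationarity requires all roots to lie outside the unit circle, i.e. |z| > 1 for every root.
Set 1 + (0.922) z + (1.155) z^2 = 0, i.e. a z^2 + b z + c = 0 with a = 1.155, b = 0.922, c = 1.
Discriminant D = b^2 - 4ac = (0.922)^2 - 4*(1.155)*1 = 0.850084 - (4.62) = -3.769916.
D < 0, so the roots are the complex-conjugate pair z = (-b +/- i sqrt(-D)) / (2a) = -0.3991 +/- 0.8405i.
For a conjugate pair |z|^2 = z * conj(z) = (product of roots) = c/a = 1/(1.155) = 0.865801, so |z| = sqrt(0.865801) = 0.9305 for both roots.
Moduli of all roots: 0.9305, 0.9305.
All moduli strictly greater than 1? No.
Verdict: Not stationary.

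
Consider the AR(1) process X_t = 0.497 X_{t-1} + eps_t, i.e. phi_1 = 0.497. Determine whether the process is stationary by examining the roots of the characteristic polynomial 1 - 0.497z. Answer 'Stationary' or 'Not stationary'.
\text{Stationary}

The AR(p) characteristic polynomial is P(z) = 1 - 0.497z.
Stationarity requires all roots to lie outside the unit circle, i.e. |z| > 1 for every root.
This is linear in z: 1 + (-0.497) z = 0  =>  z = -1/(-0.497) = 2.012072,  |z| = 2.012072.
Moduli of all roots: 2.0121.
All moduli strictly greater than 1? Yes.
Verdict: Stationary.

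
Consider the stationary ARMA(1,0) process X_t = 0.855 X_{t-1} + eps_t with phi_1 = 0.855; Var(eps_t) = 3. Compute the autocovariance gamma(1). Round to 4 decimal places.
\gamma(1) = 9.5362

Multiply the model equation by X_{t-k} and take expectations. With theta_0 = psi_0 = 1 and psi_j the MA(infinity) weights, this gives
  gamma(k) - sum_i phi_i gamma(k-i) = c_k,
  c_k = sigma^2 * sum_{j=k..q} theta_j psi_{j-k}   (c_k = 0 for k > q),
using gamma(-m) = gamma(m).
Pure AR (q = 0): c_0 = sigma^2 = 3, c_k = 0 for k >= 1.
Equations for k = 0 and k = 1 (AR order 1):
  gamma(0) = phi_1 gamma(1) + c_0
  gamma(1) = phi_1 gamma(0) + c_1
Substituting the second into the first: gamma(0) (1 - phi_1^2) = c_0 + phi_1 c_1, so
  gamma(0) = c_0 / (1 - phi_1^2) = 3 / (1 - (0.855)^2) = 3 / 0.268975 = 11.153453.
  gamma(1) = phi_1 gamma(0) = (0.855)(11.153453) = 9.536202.
Therefore gamma(1) = 9.5362 (to 4 decimal places).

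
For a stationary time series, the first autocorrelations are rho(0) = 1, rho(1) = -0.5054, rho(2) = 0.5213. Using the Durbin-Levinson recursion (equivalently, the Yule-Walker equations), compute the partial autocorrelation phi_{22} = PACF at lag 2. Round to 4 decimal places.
\phi_{22} = 0.3571

The PACF at lag k is phi_{kk}, the last component of the solution
to the Yule-Walker system G_k phi = r_k where
  (G_k)_{ij} = rho(|i - j|), (r_k)_i = rho(i), i,j = 1..k.
Equivalently, Durbin-Levinson gives phi_{kk} iteratively:
  phi_{11} = rho(1)
  phi_{kk} = [rho(k) - sum_{j=1..k-1} phi_{k-1,j} rho(k-j)]
            / [1 - sum_{j=1..k-1} phi_{k-1,j} rho(j)],
  phi_{k,j} = phi_{k-1,j} - phi_{kk} phi_{k-1,k-j},  j = 1..k-1.
Step k = 1:
  phi_11 = rho(1) = -0.5054.
Step k = 2:
  phi_22 = [rho(2) - phi_11 rho(1)] / [1 - phi_11 rho(1)] = [0.5213 - (-0.5054)(-0.5054)] / [1 - (-0.5054)(-0.5054)]
         = 0.26587084 / 0.74457084 = 0.3571.
Therefore phi_{22} = 0.3571.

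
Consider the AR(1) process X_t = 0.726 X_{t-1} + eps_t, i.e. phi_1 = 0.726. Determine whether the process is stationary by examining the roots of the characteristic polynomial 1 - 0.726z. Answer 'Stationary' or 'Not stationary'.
\text{Stationary}

The AR(p) characteristic polynomial is P(z) = 1 - 0.726z.
Stationarity requires all roots to lie outside the unit circle, i.e. |z| > 1 for every root.
This is linear in z: 1 + (-0.726) z = 0  =>  z = -1/(-0.726) = 1.37741,  |z| = 1.37741.
Moduli of all roots: 1.3774.
All moduli strictly greater than 1? Yes.
Verdict: Stationary.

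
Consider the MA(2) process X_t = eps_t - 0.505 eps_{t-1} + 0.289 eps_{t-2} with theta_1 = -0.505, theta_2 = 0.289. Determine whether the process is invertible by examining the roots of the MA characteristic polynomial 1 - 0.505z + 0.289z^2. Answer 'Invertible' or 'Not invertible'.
\text{Invertible}

The MA(q) characteristic polynomial is P(z) = 1 - 0.505z + 0.289z^2.
Invertibility requires all roots to lie outside the unit circle, i.e. |z| > 1 for every root.
Set 1 + (-0.505) z + (0.289) z^2 = 0, i.e. a z^2 + b z + c = 0 with a = 0.289, b = -0.505, c = 1.
Discriminant D = b^2 - 4ac = (-0.505)^2 - 4*(0.289)*1 = 0.255025 - (1.156) = -0.900975.
D < 0, so the roots are the complex-conjugate pair z = (-b +/- i sqrt(-D)) / (2a) = 0.8737 +/- 1.6422i.
For a conjugate pair |z|^2 = z * conj(z) = (product of roots) = c/a = 1/(0.289) = 3.460208, so |z| = sqrt(3.460208) = 1.8602 for both roots.
Moduli of all roots: 1.8602, 1.8602.
All moduli strictly greater than 1? Yes.
Verdict: Invertible.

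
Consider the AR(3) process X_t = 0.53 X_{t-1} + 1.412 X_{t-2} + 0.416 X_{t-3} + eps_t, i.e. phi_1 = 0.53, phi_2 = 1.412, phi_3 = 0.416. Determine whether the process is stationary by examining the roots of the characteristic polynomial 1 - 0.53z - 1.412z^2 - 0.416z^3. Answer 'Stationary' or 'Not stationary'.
\text{Not stationary}

The AR(p) characteristic polynomial is P(z) = 1 - 0.53z - 1.412z^2 - 0.416z^3.
Stationarity requires all roots to lie outside the unit circle, i.e. |z| > 1 for every root.
Degree 3: look for a simple real root z0 first, then factor out (1 - z/z0) and solve the remaining quadratic.
Testing z0 = -2.5: P(-2.5) = 1 + (-0.53)(-2.5) + (-1.412)(-2.5)^2 + (-0.416)(-2.5)^3
  = 1 + (1.325) + (-8.825) + (6.5) = 0.  So z_0 = -2.5 is a root, |z_0| = 2.5.
Divide out the factor (1 + 0.4 z) = (1 - z/z0) (since 1/z0 = -0.4):
  P(z) = (1 + 0.4 z)(1 + (-0.93) z + (-1.04) z^2)
  [check: z-coef -0.93 - (-0.4) = -0.53; z^2-coef -1.04 - (-0.4)(-0.93) = -1.412; z^3-coef -(-0.4)(-1.04) = -0.416.]
Remaining roots from the quadratic factor 1 + (-0.93) z + (-1.04) z^2:
  Set 1 + (-0.93) z + (-1.04) z^2 = 0, i.e. a z^2 + b z + c = 0 with a = -1.04, b = -0.93, c = 1.
  Discriminant D = b^2 - 4ac = (-0.93)^2 - 4*(-1.04)*1 = 0.8649 - (-4.16) = 5.0249.
  D >= 0, so the roots are real: z = (-b +/- sqrt(D)) / (2a) = (0.93 +/- 2.241629) / (-2.08).
    z_1 = (0.93 + 2.241629) / (-2.08) = -1.5248,   |z_1| = 1.5248.
    z_2 = (0.93 - 2.241629) / (-2.08) = 0.6306,   |z_2| = 0.6306.
Moduli of all roots: 2.5000, 1.5248, 0.6306.
All moduli strictly greater than 1? No.
Verdict: Not stationary.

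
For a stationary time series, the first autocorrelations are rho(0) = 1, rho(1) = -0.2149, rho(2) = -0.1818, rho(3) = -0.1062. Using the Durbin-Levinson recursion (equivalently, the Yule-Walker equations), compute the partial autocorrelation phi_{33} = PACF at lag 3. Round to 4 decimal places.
\phi_{33} = -0.2290

The PACF at lag k is phi_{kk}, the last component of the solution
to the Yule-Walker system G_k phi = r_k where
  (G_k)_{ij} = rho(|i - j|), (r_k)_i = rho(i), i,j = 1..k.
Equivalently, Durbin-Levinson gives phi_{kk} iteratively:
  phi_{11} = rho(1)
  phi_{kk} = [rho(k) - sum_{j=1..k-1} phi_{k-1,j} rho(k-j)]
            / [1 - sum_{j=1..k-1} phi_{k-1,j} rho(j)],
  phi_{k,j} = phi_{k-1,j} - phi_{kk} phi_{k-1,k-j},  j = 1..k-1.
Step k = 1:
  phi_11 = rho(1) = -0.2149.
Step k = 2:
  phi_22 = [rho(2) - phi_11 rho(1)] / [1 - phi_11 rho(1)] = [-0.1818 - (-0.2149)(-0.2149)] / [1 - (-0.2149)(-0.2149)]
         = -0.22798201 / 0.95381799 = -0.23902.
  Update: phi_21 = phi_11 - phi_22 phi_11 = -0.2149 - (-0.23902)(-0.2149) = -0.266265.
Step k = 3:
  phi_33 = [rho(3) - phi_21 rho(2) - phi_22 rho(1)] / [1 - phi_21 rho(1) - phi_22 rho(2)]
    numerator   = -0.1062 - (-0.266265)(-0.1818) - (-0.23902)(-0.2149) = -0.20597256
    denominator = 1 - (-0.266265)(-0.2149) - (-0.23902)(-0.1818) = 0.89932563
  phi_33 = -0.20597256 / 0.89932563 = -0.229.
Therefore phi_{33} = -0.2290.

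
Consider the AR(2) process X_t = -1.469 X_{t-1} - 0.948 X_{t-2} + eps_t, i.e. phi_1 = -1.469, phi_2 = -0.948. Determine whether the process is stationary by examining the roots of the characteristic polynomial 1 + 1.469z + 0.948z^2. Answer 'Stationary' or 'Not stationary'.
\text{Stationary}

The AR(p) characteristic polynomial is P(z) = 1 + 1.469z + 0.948z^2.
Stationarity requires all roots to lie outside the unit circle, i.e. |z| > 1 for every root.
Set 1 + (1.469) z + (0.948) z^2 = 0, i.e. a z^2 + b z + c = 0 with a = 0.948, b = 1.469, c = 1.
Discriminant D = b^2 - 4ac = (1.469)^2 - 4*(0.948)*1 = 2.157961 - (3.792) = -1.634039.
D < 0, so the roots are the complex-conjugate pair z = (-b +/- i sqrt(-D)) / (2a) = -0.7748 +/- 0.6742i.
For a conjugate pair |z|^2 = z * conj(z) = (product of roots) = c/a = 1/(0.948) = 1.054852, so |z| = sqrt(1.054852) = 1.0271 for both roots.
Moduli of all roots: 1.0271, 1.0271.
All moduli strictly greater than 1? Yes.
Verdict: Stationary.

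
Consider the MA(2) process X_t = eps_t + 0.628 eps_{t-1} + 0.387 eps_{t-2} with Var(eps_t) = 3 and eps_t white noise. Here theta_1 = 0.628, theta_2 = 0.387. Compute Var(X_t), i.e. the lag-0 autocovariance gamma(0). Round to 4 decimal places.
\gamma(0) = 4.6325

For an MA(q) process X_t = eps_t + sum_i theta_i eps_{t-i} with
Var(eps_t) = sigma^2, the variance is
  gamma(0) = sigma^2 * (1 + sum_i theta_i^2).
  sum_i theta_i^2 = (0.628)^2 + (0.387)^2 = 0.394384 + 0.149769 = 0.544153.
  gamma(0) = 3 * (1 + 0.544153) = 3 * 1.544153 = 4.632459, which rounds to 4.6325.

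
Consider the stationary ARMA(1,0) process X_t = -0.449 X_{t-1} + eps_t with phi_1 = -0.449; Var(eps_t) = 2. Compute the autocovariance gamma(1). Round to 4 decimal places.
\gamma(1) = -1.1248

Multiply the model equation by X_{t-k} and take expectations. With theta_0 = psi_0 = 1 and psi_j the MA(infinity) weights, this gives
  gamma(k) - sum_i phi_i gamma(k-i) = c_k,
  c_k = sigma^2 * sum_{j=k..q} theta_j psi_{j-k}   (c_k = 0 for k > q),
using gamma(-m) = gamma(m).
Pure AR (q = 0): c_0 = sigma^2 = 2, c_k = 0 for k >= 1.
Equations for k = 0 and k = 1 (AR order 1):
  gamma(0) = phi_1 gamma(1) + c_0
  gamma(1) = phi_1 gamma(0) + c_1
Substituting the second into the first: gamma(0) (1 - phi_1^2) = c_0 + phi_1 c_1, so
  gamma(0) = c_0 / (1 - phi_1^2) = 2 / (1 - (-0.449)^2) = 2 / 0.798399 = 2.505013.
  gamma(1) = phi_1 gamma(0) = (-0.449)(2.505013) = -1.124751.
Therefore gamma(1) = -1.1248 (to 4 decimal places).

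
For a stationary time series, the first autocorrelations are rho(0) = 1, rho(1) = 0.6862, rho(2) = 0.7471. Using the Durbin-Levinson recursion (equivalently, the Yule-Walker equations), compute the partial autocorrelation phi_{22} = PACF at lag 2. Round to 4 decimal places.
\phi_{22} = 0.5220

The PACF at lag k is phi_{kk}, the last component of the solution
to the Yule-Walker system G_k phi = r_k where
  (G_k)_{ij} = rho(|i - j|), (r_k)_i = rho(i), i,j = 1..k.
Equivalently, Durbin-Levinson gives phi_{kk} iteratively:
  phi_{11} = rho(1)
  phi_{kk} = [rho(k) - sum_{j=1..k-1} phi_{k-1,j} rho(k-j)]
            / [1 - sum_{j=1..k-1} phi_{k-1,j} rho(j)],
  phi_{k,j} = phi_{k-1,j} - phi_{kk} phi_{k-1,k-j},  j = 1..k-1.
Step k = 1:
  phi_11 = rho(1) = 0.6862.
Step k = 2:
  phi_22 = [rho(2) - phi_11 rho(1)] / [1 - phi_11 rho(1)] = [0.7471 - (0.6862)(0.6862)] / [1 - (0.6862)(0.6862)]
         = 0.27622956 / 0.52912956 = 0.522.
Therefore phi_{22} = 0.5220.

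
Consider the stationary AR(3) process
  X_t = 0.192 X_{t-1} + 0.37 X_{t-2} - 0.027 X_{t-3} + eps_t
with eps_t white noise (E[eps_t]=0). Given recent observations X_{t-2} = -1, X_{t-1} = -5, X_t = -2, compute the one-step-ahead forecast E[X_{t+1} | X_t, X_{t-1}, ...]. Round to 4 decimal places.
E[X_{t+1} \mid \mathcal F_t] = -2.2070

For an AR(p) model X_t = c + sum_i phi_i X_{t-i} + eps_t, the
one-step-ahead conditional mean is
  E[X_{t+1} | X_t, ...] = c + sum_i phi_i X_{t+1-i}.
Substitute known values:
  E[X_{t+1} | ...] = (0.192) * (-2) + (0.37) * (-5) + (-0.027) * (-1)
                   = -2.2070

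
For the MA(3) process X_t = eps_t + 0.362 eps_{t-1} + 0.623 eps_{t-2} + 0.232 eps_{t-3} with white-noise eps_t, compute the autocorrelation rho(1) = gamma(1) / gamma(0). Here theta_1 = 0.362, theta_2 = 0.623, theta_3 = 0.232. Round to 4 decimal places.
\rho(1) = 0.4654

For an MA(q) process with theta_0 = 1, the autocovariance is
  gamma(k) = sigma^2 * sum_{i=0..q-k} theta_i * theta_{i+k},
and rho(k) = gamma(k) / gamma(0). Sigma^2 cancels.
  numerator   = (1)*(0.362) + (0.362)*(0.623) + (0.623)*(0.232) = 0.732062.
  denominator = (1)^2 + (0.362)^2 + (0.623)^2 + (0.232)^2 = 1.572997.
  rho(1) = 0.732062 / 1.572997 = 0.4654.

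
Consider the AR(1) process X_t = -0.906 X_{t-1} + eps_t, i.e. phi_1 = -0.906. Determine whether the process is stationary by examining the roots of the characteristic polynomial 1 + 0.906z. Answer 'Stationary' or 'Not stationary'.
\text{Stationary}

The AR(p) characteristic polynomial is P(z) = 1 + 0.906z.
Stationarity requires all roots to lie outside the unit circle, i.e. |z| > 1 for every root.
This is linear in z: 1 + (0.906) z = 0  =>  z = -1/(0.906) = -1.103753,  |z| = 1.103753.
Moduli of all roots: 1.1038.
All moduli strictly greater than 1? Yes.
Verdict: Stationary.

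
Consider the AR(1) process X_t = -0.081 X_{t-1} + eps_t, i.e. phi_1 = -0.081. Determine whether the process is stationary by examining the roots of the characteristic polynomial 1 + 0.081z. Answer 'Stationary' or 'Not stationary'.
\text{Stationary}

The AR(p) characteristic polynomial is P(z) = 1 + 0.081z.
Stationarity requires all roots to lie outside the unit circle, i.e. |z| > 1 for every root.
This is linear in z: 1 + (0.081) z = 0  =>  z = -1/(0.081) = -12.345679,  |z| = 12.345679.
Moduli of all roots: 12.3457.
All moduli strictly greater than 1? Yes.
Verdict: Stationary.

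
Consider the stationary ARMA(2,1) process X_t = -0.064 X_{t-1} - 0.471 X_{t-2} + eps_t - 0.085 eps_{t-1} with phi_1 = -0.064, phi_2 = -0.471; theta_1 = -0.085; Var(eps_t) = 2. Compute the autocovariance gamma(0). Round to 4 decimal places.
\gamma(0) = 2.6127

Multiply the model equation by X_{t-k} and take expectations. With theta_0 = psi_0 = 1 and psi_j the MA(infinity) weights, this gives
  gamma(k) - sum_i phi_i gamma(k-i) = c_k,
  c_k = sigma^2 * sum_{j=k..q} theta_j psi_{j-k}   (c_k = 0 for k > q),
using gamma(-m) = gamma(m).
psi-weights needed (psi_j = theta_j + sum_i phi_i psi_{j-i}):
  psi_1 = theta_1 + phi_1 = -0.085 + (-0.064) = -0.149
Right-hand sides:
  c_0 = sigma^2 (1 + theta_1 psi_1) = 2 * (1 + (-0.085)(-0.149)) = 2 * 1.012665 = 2.02533
  c_1 = sigma^2 theta_1 = 2 * (-0.085) = -0.17
  c_2 = 0
Equations for k = 0, 1, 2 (AR order 2, c_2 = 0):
  (E0) gamma(0) = phi_1 gamma(1) + phi_2 gamma(2) + c_0
  (E1) gamma(1) = phi_1 gamma(0) + phi_2 gamma(1) + c_1
  (E2) gamma(2) = phi_1 gamma(1) + phi_2 gamma(0)
From (E1): gamma(1) = A gamma(0) + B with
  A = phi_1 / (1 - phi_2) = -0.064 / 1.471 = -0.043508,   B = c_1 / (1 - phi_2) = -0.17 / 1.471 = -0.115568.
Insert (E2) into (E0): gamma(0) (1 - phi_2^2) = phi_1 (1 + phi_2) gamma(1) + c_0.
  phi_1 (1 + phi_2) = (-0.064)(0.529) = -0.033856,   1 - phi_2^2 = 0.778159.
Replace gamma(1) by A gamma(0) + B and collect gamma(0):
  gamma(0) [0.778159 - (-0.033856)(-0.043508)] = (-0.033856)(-0.115568) + 2.02533
  gamma(0) * 0.776686 = 2.029243
  gamma(0) = 2.029243 / 0.776686 = 2.612694.
Therefore gamma(0) = 2.6127 (to 4 decimal places).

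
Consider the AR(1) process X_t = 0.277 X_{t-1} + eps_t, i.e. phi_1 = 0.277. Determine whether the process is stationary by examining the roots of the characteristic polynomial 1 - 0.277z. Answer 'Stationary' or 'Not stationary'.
\text{Stationary}

The AR(p) characteristic polynomial is P(z) = 1 - 0.277z.
Stationarity requires all roots to lie outside the unit circle, i.e. |z| > 1 for every root.
This is linear in z: 1 + (-0.277) z = 0  =>  z = -1/(-0.277) = 3.610108,  |z| = 3.610108.
Moduli of all roots: 3.6101.
All moduli strictly greater than 1? Yes.
Verdict: Stationary.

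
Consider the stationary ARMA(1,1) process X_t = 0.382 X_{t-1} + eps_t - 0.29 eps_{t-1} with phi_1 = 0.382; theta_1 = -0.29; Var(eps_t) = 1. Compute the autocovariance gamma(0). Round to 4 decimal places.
\gamma(0) = 1.0099

Multiply the model equation by X_{t-k} and take expectations. With theta_0 = psi_0 = 1 and psi_j the MA(infinity) weights, this gives
  gamma(k) - sum_i phi_i gamma(k-i) = c_k,
  c_k = sigma^2 * sum_{j=k..q} theta_j psi_{j-k}   (c_k = 0 for k > q),
using gamma(-m) = gamma(m).
psi-weights needed (psi_j = theta_j + sum_i phi_i psi_{j-i}):
  psi_1 = theta_1 + phi_1 = -0.29 + (0.382) = 0.092
Right-hand sides:
  c_0 = sigma^2 (1 + theta_1 psi_1) = 1 * (1 + (-0.29)(0.092)) = 1 * 0.97332 = 0.97332
  c_1 = sigma^2 theta_1 = 1 * (-0.29) = -0.29
  c_2 = 0
Equations for k = 0 and k = 1 (AR order 1):
  gamma(0) = phi_1 gamma(1) + c_0
  gamma(1) = phi_1 gamma(0) + c_1
Substituting the second into the first: gamma(0) (1 - phi_1^2) = c_0 + phi_1 c_1, so
  gamma(0) = (c_0 + phi_1 c_1) / (1 - phi_1^2) = (0.97332 + (0.382)(-0.29)) / (1 - (0.382)^2) = 0.86254 / 0.854076 = 1.00991.
Therefore gamma(0) = 1.0099 (to 4 decimal places).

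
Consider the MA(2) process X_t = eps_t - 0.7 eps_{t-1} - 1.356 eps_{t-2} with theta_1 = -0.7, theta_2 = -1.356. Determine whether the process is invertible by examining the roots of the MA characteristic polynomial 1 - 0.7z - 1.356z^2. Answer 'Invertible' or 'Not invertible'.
\text{Not invertible}

The MA(q) characteristic polynomial is P(z) = 1 - 0.7z - 1.356z^2.
Invertibility requires all roots to lie outside the unit circle, i.e. |z| > 1 for every root.
Set 1 + (-0.7) z + (-1.356) z^2 = 0, i.e. a z^2 + b z + c = 0 with a = -1.356, b = -0.7, c = 1.
Discriminant D = b^2 - 4ac = (-0.7)^2 - 4*(-1.356)*1 = 0.49 - (-5.424) = 5.914.
D >= 0, so the roots are real: z = (-b +/- sqrt(D)) / (2a) = (0.7 +/- 2.431872) / (-2.712).
  z_1 = (0.7 + 2.431872) / (-2.712) = -1.1548,   |z_1| = 1.1548.
  z_2 = (0.7 - 2.431872) / (-2.712) = 0.6386,   |z_2| = 0.6386.
Moduli of all roots: 1.1548, 0.6386.
All moduli strictly greater than 1? No.
Verdict: Not invertible.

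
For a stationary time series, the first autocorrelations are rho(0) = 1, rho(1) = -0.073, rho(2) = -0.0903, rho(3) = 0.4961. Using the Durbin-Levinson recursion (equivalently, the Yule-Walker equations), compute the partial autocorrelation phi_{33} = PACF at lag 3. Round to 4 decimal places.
\phi_{33} = 0.4890

The PACF at lag k is phi_{kk}, the last component of the solution
to the Yule-Walker system G_k phi = r_k where
  (G_k)_{ij} = rho(|i - j|), (r_k)_i = rho(i), i,j = 1..k.
Equivalently, Durbin-Levinson gives phi_{kk} iteratively:
  phi_{11} = rho(1)
  phi_{kk} = [rho(k) - sum_{j=1..k-1} phi_{k-1,j} rho(k-j)]
            / [1 - sum_{j=1..k-1} phi_{k-1,j} rho(j)],
  phi_{k,j} = phi_{k-1,j} - phi_{kk} phi_{k-1,k-j},  j = 1..k-1.
Step k = 1:
  phi_11 = rho(1) = -0.073.
Step k = 2:
  phi_22 = [rho(2) - phi_11 rho(1)] / [1 - phi_11 rho(1)] = [-0.0903 - (-0.073)(-0.073)] / [1 - (-0.073)(-0.073)]
         = -0.095629 / 0.994671 = -0.096141.
  Update: phi_21 = phi_11 - phi_22 phi_11 = -0.073 - (-0.096141)(-0.073) = -0.080018.
Step k = 3:
  phi_33 = [rho(3) - phi_21 rho(2) - phi_22 rho(1)] / [1 - phi_21 rho(1) - phi_22 rho(2)]
    numerator   = 0.4961 - (-0.080018)(-0.0903) - (-0.096141)(-0.073) = 0.48185603
    denominator = 1 - (-0.080018)(-0.073) - (-0.096141)(-0.0903) = 0.9854771
  phi_33 = 0.48185603 / 0.9854771 = 0.489.
Therefore phi_{33} = 0.4890.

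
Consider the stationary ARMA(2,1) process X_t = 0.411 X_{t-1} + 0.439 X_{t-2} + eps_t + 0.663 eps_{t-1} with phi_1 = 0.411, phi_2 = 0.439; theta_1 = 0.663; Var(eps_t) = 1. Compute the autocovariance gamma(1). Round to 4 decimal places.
\gamma(1) = 5.9049

Multiply the model equation by X_{t-k} and take expectations. With theta_0 = psi_0 = 1 and psi_j the MA(infinity) weights, this gives
  gamma(k) - sum_i phi_i gamma(k-i) = c_k,
  c_k = sigma^2 * sum_{j=k..q} theta_j psi_{j-k}   (c_k = 0 for k > q),
using gamma(-m) = gamma(m).
psi-weights needed (psi_j = theta_j + sum_i phi_i psi_{j-i}):
  psi_1 = theta_1 + phi_1 = 0.663 + (0.411) = 1.074
Right-hand sides:
  c_0 = sigma^2 (1 + theta_1 psi_1) = 1 * (1 + (0.663)(1.074)) = 1 * 1.712062 = 1.712062
  c_1 = sigma^2 theta_1 = 1 * (0.663) = 0.663
  c_2 = 0
Equations for k = 0, 1, 2 (AR order 2, c_2 = 0):
  (E0) gamma(0) = phi_1 gamma(1) + phi_2 gamma(2) + c_0
  (E1) gamma(1) = phi_1 gamma(0) + phi_2 gamma(1) + c_1
  (E2) gamma(2) = phi_1 gamma(1) + phi_2 gamma(0)
From (E1): gamma(1) = A gamma(0) + B with
  A = phi_1 / (1 - phi_2) = 0.411 / 0.561 = 0.73262,   B = c_1 / (1 - phi_2) = 0.663 / 0.561 = 1.181818.
Insert (E2) into (E0): gamma(0) (1 - phi_2^2) = phi_1 (1 + phi_2) gamma(1) + c_0.
  phi_1 (1 + phi_2) = (0.411)(1.439) = 0.591429,   1 - phi_2^2 = 0.807279.
Replace gamma(1) by A gamma(0) + B and collect gamma(0):
  gamma(0) [0.807279 - (0.591429)(0.73262)] = (0.591429)(1.181818) + 1.712062
  gamma(0) * 0.373986 = 2.411024
  gamma(0) = 2.411024 / 0.373986 = 6.446827.
  gamma(1) = A gamma(0) + B = (0.73262)(6.446827) + (1.181818) = 5.904894.
Therefore gamma(1) = 5.9049 (to 4 decimal places).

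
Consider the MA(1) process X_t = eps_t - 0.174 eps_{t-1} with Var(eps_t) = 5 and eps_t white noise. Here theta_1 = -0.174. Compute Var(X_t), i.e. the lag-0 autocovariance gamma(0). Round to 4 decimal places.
\gamma(0) = 5.1514

For an MA(q) process X_t = eps_t + sum_i theta_i eps_{t-i} with
Var(eps_t) = sigma^2, the variance is
  gamma(0) = sigma^2 * (1 + sum_i theta_i^2).
  sum_i theta_i^2 = (-0.174)^2 = 0.030276.
  gamma(0) = 5 * (1 + 0.030276) = 5 * 1.030276 = 5.15138, which rounds to 5.1514.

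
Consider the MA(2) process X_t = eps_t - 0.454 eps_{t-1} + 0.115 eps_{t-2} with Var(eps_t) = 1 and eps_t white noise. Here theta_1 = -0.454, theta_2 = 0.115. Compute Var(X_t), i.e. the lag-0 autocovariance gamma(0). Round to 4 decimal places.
\gamma(0) = 1.2193

For an MA(q) process X_t = eps_t + sum_i theta_i eps_{t-i} with
Var(eps_t) = sigma^2, the variance is
  gamma(0) = sigma^2 * (1 + sum_i theta_i^2).
  sum_i theta_i^2 = (-0.454)^2 + (0.115)^2 = 0.206116 + 0.013225 = 0.219341.
  gamma(0) = 1 * (1 + 0.219341) = 1 * 1.219341 = 1.219341, which rounds to 1.2193.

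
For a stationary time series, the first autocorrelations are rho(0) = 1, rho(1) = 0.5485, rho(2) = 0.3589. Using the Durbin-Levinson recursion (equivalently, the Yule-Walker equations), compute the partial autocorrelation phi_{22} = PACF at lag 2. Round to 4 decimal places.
\phi_{22} = 0.0830

The PACF at lag k is phi_{kk}, the last component of the solution
to the Yule-Walker system G_k phi = r_k where
  (G_k)_{ij} = rho(|i - j|), (r_k)_i = rho(i), i,j = 1..k.
Equivalently, Durbin-Levinson gives phi_{kk} iteratively:
  phi_{11} = rho(1)
  phi_{kk} = [rho(k) - sum_{j=1..k-1} phi_{k-1,j} rho(k-j)]
            / [1 - sum_{j=1..k-1} phi_{k-1,j} rho(j)],
  phi_{k,j} = phi_{k-1,j} - phi_{kk} phi_{k-1,k-j},  j = 1..k-1.
Step k = 1:
  phi_11 = rho(1) = 0.5485.
Step k = 2:
  phi_22 = [rho(2) - phi_11 rho(1)] / [1 - phi_11 rho(1)] = [0.3589 - (0.5485)(0.5485)] / [1 - (0.5485)(0.5485)]
         = 0.05804775 / 0.69914775 = 0.083.
Therefore phi_{22} = 0.0830.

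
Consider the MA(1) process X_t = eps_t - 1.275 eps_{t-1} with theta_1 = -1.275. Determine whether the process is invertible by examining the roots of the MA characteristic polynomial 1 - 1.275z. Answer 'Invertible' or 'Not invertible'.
\text{Not invertible}

The MA(q) characteristic polynomial is P(z) = 1 - 1.275z.
Invertibility requires all roots to lie outside the unit circle, i.e. |z| > 1 for every root.
This is linear in z: 1 + (-1.275) z = 0  =>  z = -1/(-1.275) = 0.784314,  |z| = 0.784314.
Moduli of all roots: 0.7843.
All moduli strictly greater than 1? No.
Verdict: Not invertible.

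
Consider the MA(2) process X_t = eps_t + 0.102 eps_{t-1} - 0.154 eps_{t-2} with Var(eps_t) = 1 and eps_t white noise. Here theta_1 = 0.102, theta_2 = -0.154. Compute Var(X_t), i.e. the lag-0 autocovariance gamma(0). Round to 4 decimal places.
\gamma(0) = 1.0341

For an MA(q) process X_t = eps_t + sum_i theta_i eps_{t-i} with
Var(eps_t) = sigma^2, the variance is
  gamma(0) = sigma^2 * (1 + sum_i theta_i^2).
  sum_i theta_i^2 = (0.102)^2 + (-0.154)^2 = 0.010404 + 0.023716 = 0.03412.
  gamma(0) = 1 * (1 + 0.03412) = 1 * 1.03412 = 1.03412, which rounds to 1.0341.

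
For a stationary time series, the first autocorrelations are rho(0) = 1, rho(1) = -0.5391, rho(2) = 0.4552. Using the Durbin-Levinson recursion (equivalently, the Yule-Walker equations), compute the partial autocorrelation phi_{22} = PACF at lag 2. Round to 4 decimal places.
\phi_{22} = 0.2320

The PACF at lag k is phi_{kk}, the last component of the solution
to the Yule-Walker system G_k phi = r_k where
  (G_k)_{ij} = rho(|i - j|), (r_k)_i = rho(i), i,j = 1..k.
Equivalently, Durbin-Levinson gives phi_{kk} iteratively:
  phi_{11} = rho(1)
  phi_{kk} = [rho(k) - sum_{j=1..k-1} phi_{k-1,j} rho(k-j)]
            / [1 - sum_{j=1..k-1} phi_{k-1,j} rho(j)],
  phi_{k,j} = phi_{k-1,j} - phi_{kk} phi_{k-1,k-j},  j = 1..k-1.
Step k = 1:
  phi_11 = rho(1) = -0.5391.
Step k = 2:
  phi_22 = [rho(2) - phi_11 rho(1)] / [1 - phi_11 rho(1)] = [0.4552 - (-0.5391)(-0.5391)] / [1 - (-0.5391)(-0.5391)]
         = 0.16457119 / 0.70937119 = 0.232.
Therefore phi_{22} = 0.2320.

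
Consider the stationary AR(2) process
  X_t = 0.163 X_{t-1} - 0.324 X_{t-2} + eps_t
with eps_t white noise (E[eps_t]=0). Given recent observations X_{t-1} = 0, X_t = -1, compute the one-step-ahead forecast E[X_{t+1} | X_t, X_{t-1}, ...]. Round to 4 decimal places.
E[X_{t+1} \mid \mathcal F_t] = -0.1630

For an AR(p) model X_t = c + sum_i phi_i X_{t-i} + eps_t, the
one-step-ahead conditional mean is
  E[X_{t+1} | X_t, ...] = c + sum_i phi_i X_{t+1-i}.
Substitute known values:
  E[X_{t+1} | ...] = (0.163) * (-1) + (-0.324) * (0)
                   = -0.1630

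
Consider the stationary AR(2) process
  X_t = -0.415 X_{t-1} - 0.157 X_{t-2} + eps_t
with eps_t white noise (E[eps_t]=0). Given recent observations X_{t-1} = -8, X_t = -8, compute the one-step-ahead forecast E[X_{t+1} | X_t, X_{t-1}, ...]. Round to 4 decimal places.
E[X_{t+1} \mid \mathcal F_t] = 4.5760

For an AR(p) model X_t = c + sum_i phi_i X_{t-i} + eps_t, the
one-step-ahead conditional mean is
  E[X_{t+1} | X_t, ...] = c + sum_i phi_i X_{t+1-i}.
Substitute known values:
  E[X_{t+1} | ...] = (-0.415) * (-8) + (-0.157) * (-8)
                   = 4.5760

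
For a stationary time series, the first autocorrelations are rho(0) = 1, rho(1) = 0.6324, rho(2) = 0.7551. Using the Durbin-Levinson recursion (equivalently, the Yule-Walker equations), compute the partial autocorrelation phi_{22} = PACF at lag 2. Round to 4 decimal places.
\phi_{22} = 0.5919

The PACF at lag k is phi_{kk}, the last component of the solution
to the Yule-Walker system G_k phi = r_k where
  (G_k)_{ij} = rho(|i - j|), (r_k)_i = rho(i), i,j = 1..k.
Equivalently, Durbin-Levinson gives phi_{kk} iteratively:
  phi_{11} = rho(1)
  phi_{kk} = [rho(k) - sum_{j=1..k-1} phi_{k-1,j} rho(k-j)]
            / [1 - sum_{j=1..k-1} phi_{k-1,j} rho(j)],
  phi_{k,j} = phi_{k-1,j} - phi_{kk} phi_{k-1,k-j},  j = 1..k-1.
Step k = 1:
  phi_11 = rho(1) = 0.6324.
Step k = 2:
  phi_22 = [rho(2) - phi_11 rho(1)] / [1 - phi_11 rho(1)] = [0.7551 - (0.6324)(0.6324)] / [1 - (0.6324)(0.6324)]
         = 0.35517024 / 0.60007024 = 0.5919.
Therefore phi_{22} = 0.5919.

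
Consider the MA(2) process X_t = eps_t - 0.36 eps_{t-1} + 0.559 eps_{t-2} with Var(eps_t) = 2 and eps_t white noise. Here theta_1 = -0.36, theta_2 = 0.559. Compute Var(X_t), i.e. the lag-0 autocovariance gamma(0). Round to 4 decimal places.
\gamma(0) = 2.8842

For an MA(q) process X_t = eps_t + sum_i theta_i eps_{t-i} with
Var(eps_t) = sigma^2, the variance is
  gamma(0) = sigma^2 * (1 + sum_i theta_i^2).
  sum_i theta_i^2 = (-0.36)^2 + (0.559)^2 = 0.1296 + 0.312481 = 0.442081.
  gamma(0) = 2 * (1 + 0.442081) = 2 * 1.442081 = 2.884162, which rounds to 2.8842.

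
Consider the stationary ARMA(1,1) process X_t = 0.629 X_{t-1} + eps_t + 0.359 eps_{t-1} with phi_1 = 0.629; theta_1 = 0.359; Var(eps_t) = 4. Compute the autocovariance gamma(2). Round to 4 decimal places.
\gamma(2) = 5.0419

Multiply the model equation by X_{t-k} and take expectations. With theta_0 = psi_0 = 1 and psi_j the MA(infinity) weights, this gives
  gamma(k) - sum_i phi_i gamma(k-i) = c_k,
  c_k = sigma^2 * sum_{j=k..q} theta_j psi_{j-k}   (c_k = 0 for k > q),
using gamma(-m) = gamma(m).
psi-weights needed (psi_j = theta_j + sum_i phi_i psi_{j-i}):
  psi_1 = theta_1 + phi_1 = 0.359 + (0.629) = 0.988
Right-hand sides:
  c_0 = sigma^2 (1 + theta_1 psi_1) = 4 * (1 + (0.359)(0.988)) = 4 * 1.354692 = 5.418768
  c_1 = sigma^2 theta_1 = 4 * (0.359) = 1.436
  c_2 = 0
Equations for k = 0 and k = 1 (AR order 1):
  gamma(0) = phi_1 gamma(1) + c_0
  gamma(1) = phi_1 gamma(0) + c_1
Substituting the second into the first: gamma(0) (1 - phi_1^2) = c_0 + phi_1 c_1, so
  gamma(0) = (c_0 + phi_1 c_1) / (1 - phi_1^2) = (5.418768 + (0.629)(1.436)) / (1 - (0.629)^2) = 6.322012 / 0.604359 = 10.46069.
  gamma(1) = phi_1 gamma(0) + c_1 = (0.629)(10.46069) + (1.436) = 8.015774.
For k = 2 (> q): gamma(2) = phi_1 gamma(1) = (0.629)(8.015774) = 5.041922.
Therefore gamma(2) = 5.0419 (to 4 decimal places).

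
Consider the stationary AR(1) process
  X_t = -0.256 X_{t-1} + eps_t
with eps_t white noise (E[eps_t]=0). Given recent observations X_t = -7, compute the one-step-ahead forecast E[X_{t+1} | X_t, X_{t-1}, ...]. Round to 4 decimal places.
E[X_{t+1} \mid \mathcal F_t] = 1.7920

For an AR(p) model X_t = c + sum_i phi_i X_{t-i} + eps_t, the
one-step-ahead conditional mean is
  E[X_{t+1} | X_t, ...] = c + sum_i phi_i X_{t+1-i}.
Substitute known values:
  E[X_{t+1} | ...] = (-0.256) * (-7)
                   = 1.7920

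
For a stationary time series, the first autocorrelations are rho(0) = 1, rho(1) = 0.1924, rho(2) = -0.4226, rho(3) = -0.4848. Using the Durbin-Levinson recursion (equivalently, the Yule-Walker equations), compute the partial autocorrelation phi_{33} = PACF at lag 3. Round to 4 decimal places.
\phi_{33} = -0.3669

The PACF at lag k is phi_{kk}, the last component of the solution
to the Yule-Walker system G_k phi = r_k where
  (G_k)_{ij} = rho(|i - j|), (r_k)_i = rho(i), i,j = 1..k.
Equivalently, Durbin-Levinson gives phi_{kk} iteratively:
  phi_{11} = rho(1)
  phi_{kk} = [rho(k) - sum_{j=1..k-1} phi_{k-1,j} rho(k-j)]
            / [1 - sum_{j=1..k-1} phi_{k-1,j} rho(j)],
  phi_{k,j} = phi_{k-1,j} - phi_{kk} phi_{k-1,k-j},  j = 1..k-1.
Step k = 1:
  phi_11 = rho(1) = 0.1924.
Step k = 2:
  phi_22 = [rho(2) - phi_11 rho(1)] / [1 - phi_11 rho(1)] = [-0.4226 - (0.1924)(0.1924)] / [1 - (0.1924)(0.1924)]
         = -0.45961776 / 0.96298224 = -0.477286.
  Update: phi_21 = phi_11 - phi_22 phi_11 = 0.1924 - (-0.477286)(0.1924) = 0.28423.
Step k = 3:
  phi_33 = [rho(3) - phi_21 rho(2) - phi_22 rho(1)] / [1 - phi_21 rho(1) - phi_22 rho(2)]
    numerator   = -0.4848 - (0.28423)(-0.4226) - (-0.477286)(0.1924) = -0.2728547
    denominator = 1 - (0.28423)(0.1924) - (-0.477286)(-0.4226) = 0.7436132
  phi_33 = -0.2728547 / 0.7436132 = -0.3669.
Therefore phi_{33} = -0.3669.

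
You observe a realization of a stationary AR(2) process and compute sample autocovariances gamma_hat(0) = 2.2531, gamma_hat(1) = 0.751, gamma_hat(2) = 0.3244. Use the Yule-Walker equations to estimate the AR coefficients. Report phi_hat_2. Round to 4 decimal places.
\hat\phi_{2} = 0.0370

The Yule-Walker equations for an AR(p) process read, in matrix form,
  Gamma_p phi = r_p,   with   (Gamma_p)_{ij} = gamma(|i - j|),
                       (r_p)_i = gamma(i),   i,j = 1..p.
Substitute the sample gammas (Toeplitz matrix and right-hand side of size 2):
  Gamma_p = [[2.2531, 0.751], [0.751, 2.2531]]
  r_p     = [0.751, 0.3244]
Written out:
  2.2531 phi_1 + 0.751 phi_2 = 0.751
  0.751 phi_1 + 2.2531 phi_2 = 0.3244
Solve by Cramer's rule:
  det = gamma(0)^2 - gamma(1)^2 = (2.2531)^2 - (0.751)^2 = 5.07645961 - 0.564001 = 4.51245861
  phi_hat_1 = [gamma(1) gamma(0) - gamma(1) gamma(2)] / det = [(0.751)(2.2531) - (0.751)(0.3244)] / 4.51245861 = 1.4484537 / 4.51245861 = 0.321
  phi_hat_2 = [gamma(0) gamma(2) - gamma(1)^2] / det = [(2.2531)(0.3244) - (0.751)^2] / 4.51245861 = 0.16690464 / 4.51245861 = 0.037
So phi_hat = [0.3210, 0.0370].
Therefore phi_hat_2 = 0.0370.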